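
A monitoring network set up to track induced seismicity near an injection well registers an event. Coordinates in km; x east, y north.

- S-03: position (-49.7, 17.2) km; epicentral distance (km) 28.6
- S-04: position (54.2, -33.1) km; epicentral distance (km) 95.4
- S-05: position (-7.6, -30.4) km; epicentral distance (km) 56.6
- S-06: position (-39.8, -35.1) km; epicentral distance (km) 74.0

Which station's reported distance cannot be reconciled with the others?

Solve using three stations at a time. Using S-03, S-04, S-05 (subtract circle equations pairwise → linear system) gives (x, y) ≈ (-22.0, 24.4).
Distances from that point to each station vs reported:
  S-03: calculated 28.6 vs reported 28.6 → residual 0.0 km
  S-04: calculated 95.4 vs reported 95.4 → residual 0.0 km
  S-05: calculated 56.6 vs reported 56.6 → residual 0.0 km
  S-06: calculated 62.1 vs reported 74.0 → residual 11.9 km
S-03, S-04, S-05 are mutually consistent (residuals ≈ 0); S-06 is off by 11.9 km.

S-06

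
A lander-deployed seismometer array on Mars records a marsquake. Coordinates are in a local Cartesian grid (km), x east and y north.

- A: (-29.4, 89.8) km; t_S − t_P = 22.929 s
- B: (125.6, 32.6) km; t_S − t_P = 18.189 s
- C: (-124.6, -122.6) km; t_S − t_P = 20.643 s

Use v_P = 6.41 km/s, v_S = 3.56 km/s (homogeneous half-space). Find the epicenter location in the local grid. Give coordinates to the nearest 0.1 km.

35.6 km east, -81.9 km north

Distance from S−P lag: d = Δt · v_P v_S / (v_P − v_S) = Δt · (6.41·3.56)/(6.41−3.56) ≈ 8.0069·Δt.
So d_A = 183.59, d_B = 145.64, d_C = 165.29 km.
Circle about each station: (x + 29.4)² + (y − 89.8)² = 183.59²; (x − 125.6)² + (y − 32.6)² = 145.64²; (x + 124.6)² + (y + 122.6)² = 165.29².
Subtracting the A equation from the B and C equations removes the quadratic terms:
310.0 x − 114.4 y = 20404.00
-190.4 x − 424.8 y = 28012.02
Solving the 2×2 system: x ≈ 35.6, y ≈ -81.9 km.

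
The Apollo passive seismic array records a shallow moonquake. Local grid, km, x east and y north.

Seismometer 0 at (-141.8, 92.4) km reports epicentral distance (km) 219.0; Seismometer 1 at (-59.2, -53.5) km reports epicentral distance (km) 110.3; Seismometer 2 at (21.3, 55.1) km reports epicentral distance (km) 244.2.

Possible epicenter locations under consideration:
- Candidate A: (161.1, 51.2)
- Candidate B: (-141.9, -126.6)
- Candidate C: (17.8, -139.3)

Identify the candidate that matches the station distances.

Candidate B

For each candidate, compare |candidate − station| to the reported distance:
Candidate A: residuals Seismometer 0 86.7, Seismometer 1 133.6, Seismometer 2 104.3 → max 133.6 km
Candidate B: residuals Seismometer 0 0.0, Seismometer 1 0.1, Seismometer 2 0.0 → max 0.1 km
Candidate C: residuals Seismometer 0 62.3, Seismometer 1 5.0, Seismometer 2 49.8 → max 62.3 km
Only Candidate B has all residuals ≈ 0.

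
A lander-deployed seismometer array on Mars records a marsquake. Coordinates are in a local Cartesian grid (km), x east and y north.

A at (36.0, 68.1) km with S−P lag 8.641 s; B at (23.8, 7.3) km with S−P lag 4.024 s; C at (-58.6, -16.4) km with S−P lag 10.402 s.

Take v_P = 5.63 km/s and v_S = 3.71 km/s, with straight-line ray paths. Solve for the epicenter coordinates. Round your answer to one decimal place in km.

54.3 km east, -24.1 km north

Distance from S−P lag: d = Δt · v_P v_S / (v_P − v_S) = Δt · (5.63·3.71)/(5.63−3.71) ≈ 10.8788·Δt.
So d_A = 94.00, d_B = 43.78, d_C = 113.16 km.
Circle about each station: (x − 36.0)² + (y − 68.1)² = 94.00²; (x − 23.8)² + (y − 7.3)² = 43.78²; (x + 58.6)² + (y + 16.4)² = 113.16².
Subtracting pairs of circle equations eliminates x²+y² and gives linear equations (the radical axes):
-24.4 x − 121.6 y = 1605.43
-189.2 x − 169.0 y = -6199.88
Solving the 2×2 system: x ≈ 54.3, y ≈ -24.1 km.
Check against A (with the unrounded x, y): √((x − 36.0)²+(y − 68.1)²) = 93.99 ≈ 94.00 km. ✓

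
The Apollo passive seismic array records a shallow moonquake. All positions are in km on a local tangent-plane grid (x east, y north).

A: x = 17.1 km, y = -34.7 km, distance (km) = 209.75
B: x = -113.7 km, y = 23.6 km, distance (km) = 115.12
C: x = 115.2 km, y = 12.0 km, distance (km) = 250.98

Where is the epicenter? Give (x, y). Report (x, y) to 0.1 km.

(-101.8, 138.1)

Circle about each station: (x − 17.1)² + (y + 34.7)² = 209.75²; (x + 113.7)² + (y − 23.6)² = 115.12²; (x − 115.2)² + (y − 12.0)² = 250.98².
Subtracting the A equation from the B and C equations removes the quadratic terms:
-261.6 x + 116.6 y = 42730.60
196.2 x + 93.4 y = -7077.36
Solving the 2×2 system: x ≈ -101.8, y ≈ 138.1 km.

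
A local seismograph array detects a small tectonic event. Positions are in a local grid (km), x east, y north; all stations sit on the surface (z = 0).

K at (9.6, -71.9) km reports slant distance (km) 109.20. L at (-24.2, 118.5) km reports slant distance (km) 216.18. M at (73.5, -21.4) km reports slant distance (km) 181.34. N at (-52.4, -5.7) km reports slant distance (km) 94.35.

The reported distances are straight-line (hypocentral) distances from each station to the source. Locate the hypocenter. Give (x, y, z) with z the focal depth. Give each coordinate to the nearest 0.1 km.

(-93.4, -83.4, 34.4)

Each station gives a sphere (x−x_i)² + (y−y_i)² + z² = d_i² (stations at z=0).
Subtracting the K sphere from L and M: z² cancels, leaving linear equations in x and y:
-67.6 x + 380.8 y = -25443.03
127.8 x + 101.0 y = -20361.12
Solving: x ≈ -93.412, y ≈ -83.397 km (keep extra digits for the depth step; rounded: -93.4, -83.4).
Then from the K sphere: z² = 109.20² − (x − 9.6)² − (y + 71.9)² with x = -93.412, y = -83.397, so z ≈ 34.365 ≈ 34.4 km.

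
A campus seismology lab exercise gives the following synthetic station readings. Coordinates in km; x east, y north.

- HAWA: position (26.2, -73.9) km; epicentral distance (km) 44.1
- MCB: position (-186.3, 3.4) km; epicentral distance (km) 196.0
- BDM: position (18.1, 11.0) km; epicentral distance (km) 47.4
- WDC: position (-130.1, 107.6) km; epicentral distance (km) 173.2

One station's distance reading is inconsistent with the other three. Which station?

WDC

Solve using three stations at a time. Using HAWA, MCB, BDM (subtract circle equations pairwise → linear system) gives (x, y) ≈ (5.9, -34.8).
Distances from that point to each station vs reported:
  HAWA: calculated 44.1 vs reported 44.1 → residual 0.0 km
  MCB: calculated 196.0 vs reported 196.0 → residual 0.0 km
  BDM: calculated 47.4 vs reported 47.4 → residual 0.0 km
  WDC: calculated 196.9 vs reported 173.2 → residual 23.7 km
HAWA, MCB, BDM are mutually consistent (residuals ≈ 0); WDC is off by 23.7 km.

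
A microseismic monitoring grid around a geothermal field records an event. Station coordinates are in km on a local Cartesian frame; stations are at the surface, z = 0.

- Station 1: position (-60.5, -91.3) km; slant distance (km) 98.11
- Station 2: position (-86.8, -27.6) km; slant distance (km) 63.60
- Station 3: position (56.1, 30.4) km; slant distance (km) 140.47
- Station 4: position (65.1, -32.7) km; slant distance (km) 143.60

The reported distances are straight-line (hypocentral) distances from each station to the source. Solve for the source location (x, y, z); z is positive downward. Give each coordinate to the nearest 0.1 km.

Each station gives a sphere (x−x_i)² + (y−y_i)² + z² = d_i² (stations at z=0).
Subtracting the Station 1 sphere from Station 2 and Station 3: z² cancels, leaving linear equations in x and y:
-52.6 x + 127.4 y = 1880.67
233.2 x + 243.4 y = -18030.82
Solving: x ≈ -64.802, y ≈ -11.993 km (keep extra digits for the depth step; rounded: -64.8, -12.0).
Then from the Station 1 sphere: z² = 98.11² − (x + 60.5)² − (y + 91.3)² with x = -64.802, y = -11.993, so z ≈ 57.597 ≈ 57.6 km.

x ≈ -64.8 km, y ≈ -12.0 km, depth ≈ 57.6 km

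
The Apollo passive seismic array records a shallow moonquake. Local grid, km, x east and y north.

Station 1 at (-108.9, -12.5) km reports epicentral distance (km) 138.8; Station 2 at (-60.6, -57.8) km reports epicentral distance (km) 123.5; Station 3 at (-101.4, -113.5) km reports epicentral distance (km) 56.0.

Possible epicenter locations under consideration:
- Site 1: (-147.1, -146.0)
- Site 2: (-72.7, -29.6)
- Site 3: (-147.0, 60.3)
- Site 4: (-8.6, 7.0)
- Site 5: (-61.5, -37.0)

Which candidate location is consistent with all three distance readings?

Site 1

For each candidate, compare |candidate − station| to the reported distance:
Site 1: residuals Station 1 0.1, Station 2 0.0, Station 3 0.1 → max 0.1 km
Site 2: residuals Station 1 98.8, Station 2 92.8, Station 3 32.7 → max 98.8 km
Site 3: residuals Station 1 56.6, Station 2 22.8, Station 3 123.7 → max 123.7 km
Site 4: residuals Station 1 36.6, Station 2 40.4, Station 3 96.1 → max 96.1 km
Site 5: residuals Station 1 85.4, Station 2 102.7, Station 3 30.3 → max 102.7 km
Only Site 1 has all residuals ≈ 0.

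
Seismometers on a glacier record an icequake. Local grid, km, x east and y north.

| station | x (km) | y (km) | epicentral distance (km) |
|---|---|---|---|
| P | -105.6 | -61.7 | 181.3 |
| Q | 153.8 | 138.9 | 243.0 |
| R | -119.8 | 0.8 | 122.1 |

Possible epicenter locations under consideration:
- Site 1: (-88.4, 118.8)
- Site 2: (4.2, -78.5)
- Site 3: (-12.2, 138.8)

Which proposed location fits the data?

Site 1

For each candidate, compare |candidate − station| to the reported distance:
Site 1: residuals P 0.0, Q 0.0, R 0.0 → max 0.0 km
Site 2: residuals P 70.2, Q 20.9, R 25.1 → max 70.2 km
Site 3: residuals P 39.9, Q 77.0, R 52.9 → max 77.0 km
Only Site 1 has all residuals ≈ 0.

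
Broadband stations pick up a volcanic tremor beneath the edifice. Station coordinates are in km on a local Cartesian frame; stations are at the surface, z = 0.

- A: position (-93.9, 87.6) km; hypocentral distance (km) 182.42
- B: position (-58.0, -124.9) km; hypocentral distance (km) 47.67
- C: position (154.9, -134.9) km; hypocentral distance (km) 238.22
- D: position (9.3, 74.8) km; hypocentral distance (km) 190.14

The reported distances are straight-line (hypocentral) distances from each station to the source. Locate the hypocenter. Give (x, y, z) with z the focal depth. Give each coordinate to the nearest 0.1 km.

x ≈ -77.7 km, y ≈ -91.9 km, depth ≈ 28.2 km

Each station gives a sphere (x−x_i)² + (y−y_i)² + z² = d_i² (stations at z=0).
Subtracting the A sphere from B and C: z² cancels, leaving linear equations in x and y:
71.8 x − 425.0 y = 33477.67
497.6 x − 445.0 y = 2229.34
Solving: x ≈ -77.704, y ≈ -91.898 km (keep extra digits for the depth step; rounded: -77.7, -91.9).
Then from the A sphere: z² = 182.42² − (x + 93.9)² − (y − 87.6)² with x = -77.704, y = -91.898, so z ≈ 28.200 ≈ 28.2 km.
Check against D (with the unrounded solution): distance 190.14 ≈ 190.14 km. ✓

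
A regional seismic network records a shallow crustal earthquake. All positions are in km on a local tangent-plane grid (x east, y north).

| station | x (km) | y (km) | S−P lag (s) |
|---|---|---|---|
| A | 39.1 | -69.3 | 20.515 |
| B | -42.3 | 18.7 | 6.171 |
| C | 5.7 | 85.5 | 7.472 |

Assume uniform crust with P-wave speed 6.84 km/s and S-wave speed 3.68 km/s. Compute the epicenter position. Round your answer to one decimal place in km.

x ≈ -50.9 km, y ≈ 67.1 km

Distance from S−P lag: d = Δt · v_P v_S / (v_P − v_S) = Δt · (6.84·3.68)/(6.84−3.68) ≈ 7.9656·Δt.
So d_A = 163.41, d_B = 49.16, d_C = 59.52 km.
Circle about each station: (x − 39.1)² + (y + 69.3)² = 163.41²; (x + 42.3)² + (y − 18.7)² = 49.16²; (x − 5.7)² + (y − 85.5)² = 59.52².
Subtracting the A equation from the B and C equations removes the quadratic terms:
-162.8 x + 176.0 y = 20093.80
-66.8 x + 309.6 y = 24171.64
Solving the 2×2 system: x ≈ -50.9, y ≈ 67.1 km.
Check against A (with the unrounded x, y): √((x − 39.1)²+(y + 69.3)²) = 163.41 ≈ 163.41 km. ✓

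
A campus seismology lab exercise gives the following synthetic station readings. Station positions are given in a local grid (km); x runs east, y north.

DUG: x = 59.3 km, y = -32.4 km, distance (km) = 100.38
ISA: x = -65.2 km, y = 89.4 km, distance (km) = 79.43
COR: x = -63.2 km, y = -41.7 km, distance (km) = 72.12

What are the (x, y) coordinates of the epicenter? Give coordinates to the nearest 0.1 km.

Circle about each station: (x − 59.3)² + (y + 32.4)² = 100.38²; (x + 65.2)² + (y − 89.4)² = 79.43²; (x + 63.2)² + (y + 41.7)² = 72.12².
Subtracting the DUG equation from the ISA and COR equations removes the quadratic terms:
-249.0 x + 243.6 y = 11444.17
-245.0 x − 18.6 y = 6041.73
Solving the 2×2 system: x ≈ -26.2, y ≈ 20.2 km.

-26.2 km east, 20.2 km north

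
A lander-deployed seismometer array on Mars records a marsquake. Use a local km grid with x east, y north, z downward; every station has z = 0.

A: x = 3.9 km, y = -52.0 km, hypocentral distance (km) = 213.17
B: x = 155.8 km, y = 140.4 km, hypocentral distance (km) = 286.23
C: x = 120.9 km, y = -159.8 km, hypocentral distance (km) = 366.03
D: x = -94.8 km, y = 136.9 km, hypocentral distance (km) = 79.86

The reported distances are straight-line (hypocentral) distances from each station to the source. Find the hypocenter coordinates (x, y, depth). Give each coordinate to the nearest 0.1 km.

(-119.8, 107.0, 69.7)

Each station gives a sphere (x−x_i)² + (y−y_i)² + z² = d_i² (stations at z=0).
Subtracting the A sphere from B and C: z² cancels, leaving linear equations in x and y:
303.8 x + 384.8 y = 4780.43
234.0 x − 215.6 y = -51102.87
Solving: x ≈ -119.798, y ≈ 107.004 km (keep extra digits for the depth step; rounded: -119.8, 107.0).
Then from the A sphere: z² = 213.17² − (x − 3.9)² − (y + 52.0)² with x = -119.798, y = 107.004, so z ≈ 69.699 ≈ 69.7 km.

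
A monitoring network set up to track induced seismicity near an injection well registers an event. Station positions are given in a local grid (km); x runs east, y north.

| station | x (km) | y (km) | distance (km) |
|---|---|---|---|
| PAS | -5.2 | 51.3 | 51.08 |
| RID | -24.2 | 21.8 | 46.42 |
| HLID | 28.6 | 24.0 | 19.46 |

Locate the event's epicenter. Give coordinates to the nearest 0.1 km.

(19.7, 6.7)

Circle about each station: (x + 5.2)² + (y − 51.3)² = 51.08²; (x + 24.2)² + (y − 21.8)² = 46.42²; (x − 28.6)² + (y − 24.0)² = 19.46².
Subtracting pairs of circle equations eliminates x²+y² and gives linear equations (the radical axes):
-38.0 x − 59.0 y = -1143.50
67.6 x − 54.6 y = 965.70
Solving the 2×2 system: x ≈ 19.7, y ≈ 6.7 km.
Check against PAS (with the unrounded x, y): √((x + 5.2)²+(y − 51.3)²) = 51.08 ≈ 51.08 km. ✓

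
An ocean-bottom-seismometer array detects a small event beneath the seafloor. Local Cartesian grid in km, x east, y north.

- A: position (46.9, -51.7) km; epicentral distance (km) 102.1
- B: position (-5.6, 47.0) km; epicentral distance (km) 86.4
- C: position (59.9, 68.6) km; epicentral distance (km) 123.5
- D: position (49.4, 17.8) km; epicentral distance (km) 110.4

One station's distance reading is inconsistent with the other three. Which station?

Solve using three stations at a time. Using A, B, D (subtract circle equations pairwise → linear system) gives (x, y) ≈ (-52.1, -26.0).
Distances from that point to each station vs reported:
  A: calculated 102.2 vs reported 102.1 → residual 0.1 km
  B: calculated 86.6 vs reported 86.4 → residual 0.2 km
  C: calculated 146.6 vs reported 123.5 → residual 23.1 km
  D: calculated 110.5 vs reported 110.4 → residual 0.1 km
A, B, D are mutually consistent (residuals ≈ 0); C is off by 23.1 km.

C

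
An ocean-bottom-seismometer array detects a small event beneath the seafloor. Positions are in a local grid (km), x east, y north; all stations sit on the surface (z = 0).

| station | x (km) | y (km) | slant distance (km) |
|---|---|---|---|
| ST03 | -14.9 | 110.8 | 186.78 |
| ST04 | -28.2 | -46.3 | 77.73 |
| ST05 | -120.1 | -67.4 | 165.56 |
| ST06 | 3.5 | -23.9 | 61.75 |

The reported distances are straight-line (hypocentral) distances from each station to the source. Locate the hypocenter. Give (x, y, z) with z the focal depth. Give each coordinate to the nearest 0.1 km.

(44.0, -65.1, 21.8)

Each station gives a sphere (x−x_i)² + (y−y_i)² + z² = d_i² (stations at z=0).
Subtracting the ST03 sphere from ST04 and ST05: z² cancels, leaving linear equations in x and y:
-26.6 x − 314.2 y = 19285.10
-210.4 x − 356.4 y = 13944.77
Solving: x ≈ 44.003, y ≈ -65.104 km (keep extra digits for the depth step; rounded: 44.0, -65.1).
Then from the ST03 sphere: z² = 186.78² − (x + 14.9)² − (y − 110.8)² with x = 44.003, y = -65.104, so z ≈ 21.794 ≈ 21.8 km.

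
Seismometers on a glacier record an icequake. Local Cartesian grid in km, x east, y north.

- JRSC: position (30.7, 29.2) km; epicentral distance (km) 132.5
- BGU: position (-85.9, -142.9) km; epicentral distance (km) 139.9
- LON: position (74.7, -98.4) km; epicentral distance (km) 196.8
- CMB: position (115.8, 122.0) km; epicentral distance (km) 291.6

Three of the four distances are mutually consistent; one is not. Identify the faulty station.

Solve using three stations at a time. Using JRSC, BGU, LON (subtract circle equations pairwise → linear system) gives (x, y) ≈ (-97.7, -3.5).
Distances from that point to each station vs reported:
  JRSC: calculated 132.5 vs reported 132.5 → residual 0.0 km
  BGU: calculated 139.9 vs reported 139.9 → residual 0.0 km
  LON: calculated 196.8 vs reported 196.8 → residual 0.0 km
  CMB: calculated 247.7 vs reported 291.6 → residual 43.9 km
JRSC, BGU, LON are mutually consistent (residuals ≈ 0); CMB is off by 43.9 km.

CMB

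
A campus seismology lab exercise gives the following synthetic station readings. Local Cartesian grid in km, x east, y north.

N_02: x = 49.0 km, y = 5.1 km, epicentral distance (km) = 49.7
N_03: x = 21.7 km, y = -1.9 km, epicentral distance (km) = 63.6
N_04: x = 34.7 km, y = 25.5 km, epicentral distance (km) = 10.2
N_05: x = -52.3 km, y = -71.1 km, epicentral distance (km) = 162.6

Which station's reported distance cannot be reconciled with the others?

N_04

Solve using three stations at a time. Using N_02, N_03, N_05 (subtract circle equations pairwise → linear system) gives (x, y) ≈ (50.5, 54.9).
Distances from that point to each station vs reported:
  N_02: calculated 49.8 vs reported 49.7 → residual 0.1 km
  N_03: calculated 63.7 vs reported 63.6 → residual 0.1 km
  N_04: calculated 33.4 vs reported 10.2 → residual 23.2 km
  N_05: calculated 162.6 vs reported 162.6 → residual 0.0 km
N_02, N_03, N_05 are mutually consistent (residuals ≈ 0); N_04 is off by 23.2 km.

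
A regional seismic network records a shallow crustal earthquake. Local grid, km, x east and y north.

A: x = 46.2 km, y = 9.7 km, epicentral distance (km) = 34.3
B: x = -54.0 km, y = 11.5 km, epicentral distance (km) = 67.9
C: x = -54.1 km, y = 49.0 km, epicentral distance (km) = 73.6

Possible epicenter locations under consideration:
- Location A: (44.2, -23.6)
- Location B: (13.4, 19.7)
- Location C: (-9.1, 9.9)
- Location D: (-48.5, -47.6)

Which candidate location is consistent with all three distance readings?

Location B

For each candidate, compare |candidate − station| to the reported distance:
Location A: residuals A 0.9, B 36.4, C 48.6 → max 48.6 km
Location B: residuals A 0.0, B 0.0, C 0.0 → max 0.0 km
Location C: residuals A 21.0, B 23.0, C 14.0 → max 23.0 km
Location D: residuals A 76.4, B 8.5, C 23.2 → max 76.4 km
Only Location B has all residuals ≈ 0.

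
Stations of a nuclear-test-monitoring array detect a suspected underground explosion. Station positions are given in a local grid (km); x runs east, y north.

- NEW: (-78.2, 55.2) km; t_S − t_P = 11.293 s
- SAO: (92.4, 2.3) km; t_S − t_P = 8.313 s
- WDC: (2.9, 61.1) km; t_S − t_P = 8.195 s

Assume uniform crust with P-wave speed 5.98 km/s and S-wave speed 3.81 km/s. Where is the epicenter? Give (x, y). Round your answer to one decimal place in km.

(9.4, -24.7)

Distance from S−P lag: d = Δt · v_P v_S / (v_P − v_S) = Δt · (5.98·3.81)/(5.98−3.81) ≈ 10.4994·Δt.
So d_NEW = 118.57, d_SAO = 87.28, d_WDC = 86.04 km.
Circle about each station: (x + 78.2)² + (y − 55.2)² = 118.57²; (x − 92.4)² + (y − 2.3)² = 87.28²; (x − 2.9)² + (y − 61.1)² = 86.04².
Subtracting pairs of circle equations eliminates x²+y² and gives linear equations (the radical axes):
341.2 x − 105.8 y = 5821.82
162.2 x + 11.8 y = 1235.30
Solving the 2×2 system: x ≈ 9.4, y ≈ -24.7 km.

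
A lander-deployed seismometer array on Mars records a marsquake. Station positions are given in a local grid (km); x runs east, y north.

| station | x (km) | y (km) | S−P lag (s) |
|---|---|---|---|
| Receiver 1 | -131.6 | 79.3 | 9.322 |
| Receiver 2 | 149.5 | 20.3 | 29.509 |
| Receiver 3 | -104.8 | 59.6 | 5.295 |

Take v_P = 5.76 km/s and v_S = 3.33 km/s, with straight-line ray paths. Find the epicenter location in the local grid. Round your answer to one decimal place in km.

Distance from S−P lag: d = Δt · v_P v_S / (v_P − v_S) = Δt · (5.76·3.33)/(5.76−3.33) ≈ 7.8933·Δt.
So d_Receiver 1 = 73.58, d_Receiver 2 = 232.92, d_Receiver 3 = 41.80 km.
Circle about each station: (x + 131.6)² + (y − 79.3)² = 73.58²; (x − 149.5)² + (y − 20.3)² = 232.92²; (x + 104.8)² + (y − 59.6)² = 41.80².
Subtracting pairs of circle equations eliminates x²+y² and gives linear equations (the radical axes):
562.2 x − 118.0 y = -49682.42
53.6 x − 39.4 y = -5405.07
Solving the 2×2 system: x ≈ -83.4, y ≈ 23.7 km.

(-83.4, 23.7)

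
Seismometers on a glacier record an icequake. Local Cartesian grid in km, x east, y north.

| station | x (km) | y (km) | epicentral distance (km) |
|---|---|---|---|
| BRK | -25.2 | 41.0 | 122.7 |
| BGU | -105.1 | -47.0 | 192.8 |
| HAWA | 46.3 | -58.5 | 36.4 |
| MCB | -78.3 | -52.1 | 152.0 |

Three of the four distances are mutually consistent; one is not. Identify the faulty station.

BGU

Solve using three stations at a time. Using BRK, HAWA, MCB (subtract circle equations pairwise → linear system) gives (x, y) ≈ (72.5, -33.2).
Distances from that point to each station vs reported:
  BRK: calculated 122.7 vs reported 122.7 → residual 0.0 km
  BGU: calculated 178.2 vs reported 192.8 → residual 14.6 km
  HAWA: calculated 36.4 vs reported 36.4 → residual 0.0 km
  MCB: calculated 152.0 vs reported 152.0 → residual 0.0 km
BRK, HAWA, MCB are mutually consistent (residuals ≈ 0); BGU is off by 14.6 km.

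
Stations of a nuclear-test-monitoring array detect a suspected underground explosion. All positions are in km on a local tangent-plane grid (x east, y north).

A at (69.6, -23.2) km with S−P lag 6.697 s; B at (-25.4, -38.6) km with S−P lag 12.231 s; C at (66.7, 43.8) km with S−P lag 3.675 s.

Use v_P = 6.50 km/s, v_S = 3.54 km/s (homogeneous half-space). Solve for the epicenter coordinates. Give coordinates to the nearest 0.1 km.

Distance from S−P lag: d = Δt · v_P v_S / (v_P − v_S) = Δt · (6.50·3.54)/(6.50−3.54) ≈ 7.7736·Δt.
So d_A = 52.06, d_B = 95.08, d_C = 28.57 km.
Circle about each station: (x − 69.6)² + (y + 23.2)² = 52.06²; (x + 25.4)² + (y + 38.6)² = 95.08²; (x − 66.7)² + (y − 43.8)² = 28.57².
Subtracting pairs of circle equations eliminates x²+y² and gives linear equations (the radical axes):
-190.0 x − 30.8 y = -9577.24
-5.8 x + 134.0 y = 2878.93
Solving the 2×2 system: x ≈ 46.6, y ≈ 23.5 km.

x ≈ 46.6 km, y ≈ 23.5 km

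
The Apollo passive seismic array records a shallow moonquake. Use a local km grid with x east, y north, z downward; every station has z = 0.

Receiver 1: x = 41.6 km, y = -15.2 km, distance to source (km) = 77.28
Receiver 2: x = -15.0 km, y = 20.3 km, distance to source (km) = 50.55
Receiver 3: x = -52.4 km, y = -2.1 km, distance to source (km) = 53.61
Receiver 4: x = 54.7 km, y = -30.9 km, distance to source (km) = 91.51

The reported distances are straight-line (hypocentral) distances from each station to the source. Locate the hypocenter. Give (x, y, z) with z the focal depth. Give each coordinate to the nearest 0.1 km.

x ≈ -21.3 km, y ≈ -4.5 km, depth ≈ 43.6 km

Each station gives a sphere (x−x_i)² + (y−y_i)² + z² = d_i² (stations at z=0).
Subtracting the Receiver 1 sphere from Receiver 2 and Receiver 3: z² cancels, leaving linear equations in x and y:
-113.2 x + 71.0 y = 2092.39
-188.0 x + 26.2 y = 3886.74
Solving: x ≈ -21.300, y ≈ -4.489 km (keep extra digits for the depth step; rounded: -21.3, -4.5).
Then from the Receiver 1 sphere: z² = 77.28² − (x − 41.6)² − (y + 15.2)² with x = -21.300, y = -4.489, so z ≈ 43.601 ≈ 43.6 km.
Check against Receiver 4 (with the unrounded solution): distance 91.51 ≈ 91.51 km. ✓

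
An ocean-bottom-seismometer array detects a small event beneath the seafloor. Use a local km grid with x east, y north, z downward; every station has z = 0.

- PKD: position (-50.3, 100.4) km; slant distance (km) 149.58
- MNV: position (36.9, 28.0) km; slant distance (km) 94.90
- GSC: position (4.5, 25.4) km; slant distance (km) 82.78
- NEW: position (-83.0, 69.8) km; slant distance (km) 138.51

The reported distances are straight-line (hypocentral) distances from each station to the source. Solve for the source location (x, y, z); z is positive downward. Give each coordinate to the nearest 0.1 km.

Each station gives a sphere (x−x_i)² + (y−y_i)² + z² = d_i² (stations at z=0).
Subtracting the PKD sphere from MNV and GSC: z² cancels, leaving linear equations in x and y:
174.4 x − 144.8 y = 2903.53
109.6 x − 150.0 y = 3576.81
Solving: x ≈ -8.007, y ≈ -29.696 km (keep extra digits for the depth step; rounded: -8.0, -29.7).
Then from the PKD sphere: z² = 149.58² − (x + 50.3)² − (y − 100.4)² with x = -8.007, y = -29.696, so z ≈ 60.502 ≈ 60.5 km.
Check against NEW (with the unrounded solution): distance 138.51 ≈ 138.51 km. ✓

(-8.0, -29.7, 60.5)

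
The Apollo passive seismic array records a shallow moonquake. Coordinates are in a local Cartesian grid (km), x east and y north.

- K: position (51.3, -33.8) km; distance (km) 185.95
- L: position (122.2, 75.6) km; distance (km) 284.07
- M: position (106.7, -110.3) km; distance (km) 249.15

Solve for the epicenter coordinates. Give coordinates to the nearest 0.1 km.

Circle about each station: (x − 51.3)² + (y + 33.8)² = 185.95²; (x − 122.2)² + (y − 75.6)² = 284.07²; (x − 106.7)² + (y + 110.3)² = 249.15².
Subtracting the K equation from the L and M equations removes the quadratic terms:
141.8 x + 218.8 y = -29244.29
110.8 x − 153.0 y = -7721.47
Solving the 2×2 system: x ≈ -134.2, y ≈ -46.7 km.
Check against K (with the unrounded x, y): √((x − 51.3)²+(y + 33.8)²) = 185.92 ≈ 185.95 km. ✓

-134.2 km east, -46.7 km north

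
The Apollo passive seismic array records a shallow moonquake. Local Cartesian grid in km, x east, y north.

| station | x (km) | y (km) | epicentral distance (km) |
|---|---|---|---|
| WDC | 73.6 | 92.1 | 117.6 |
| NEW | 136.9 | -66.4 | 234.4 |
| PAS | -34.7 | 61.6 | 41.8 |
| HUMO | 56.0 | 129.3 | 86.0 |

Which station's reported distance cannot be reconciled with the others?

WDC

Solve using three stations at a time. Using NEW, PAS, HUMO (subtract circle equations pairwise → linear system) gives (x, y) ≈ (-25.7, 102.4).
Distances from that point to each station vs reported:
  WDC: calculated 99.8 vs reported 117.6 → residual 17.8 km
  NEW: calculated 234.4 vs reported 234.4 → residual 0.0 km
  PAS: calculated 41.8 vs reported 41.8 → residual 0.0 km
  HUMO: calculated 86.0 vs reported 86.0 → residual 0.0 km
NEW, PAS, HUMO are mutually consistent (residuals ≈ 0); WDC is off by 17.8 km.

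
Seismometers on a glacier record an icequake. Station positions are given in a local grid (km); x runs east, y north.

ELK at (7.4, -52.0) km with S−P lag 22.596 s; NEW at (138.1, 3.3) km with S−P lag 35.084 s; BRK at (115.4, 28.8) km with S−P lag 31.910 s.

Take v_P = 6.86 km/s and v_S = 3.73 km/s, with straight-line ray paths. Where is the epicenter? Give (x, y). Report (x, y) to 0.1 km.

x ≈ -144.3 km, y ≈ 53.4 km

Distance from S−P lag: d = Δt · v_P v_S / (v_P − v_S) = Δt · (6.86·3.73)/(6.86−3.73) ≈ 8.1750·Δt.
So d_ELK = 184.72, d_NEW = 286.81, d_BRK = 260.86 km.
Circle about each station: (x − 7.4)² + (y + 52.0)² = 184.72²; (x − 138.1)² + (y − 3.3)² = 286.81²; (x − 115.4)² + (y − 28.8)² = 260.86².
Subtracting pairs of circle equations eliminates x²+y² and gives linear equations (the radical axes):
261.4 x + 110.6 y = -31814.76
216.0 x + 161.6 y = -22538.62
Solving the 2×2 system: x ≈ -144.3, y ≈ 53.4 km.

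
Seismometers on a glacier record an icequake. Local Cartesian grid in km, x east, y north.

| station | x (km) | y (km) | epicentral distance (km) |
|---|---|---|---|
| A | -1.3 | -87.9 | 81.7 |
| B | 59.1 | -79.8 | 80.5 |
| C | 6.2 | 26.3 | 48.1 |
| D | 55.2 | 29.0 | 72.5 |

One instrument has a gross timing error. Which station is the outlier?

A

Solve using three stations at a time. Using B, C, D (subtract circle equations pairwise → linear system) gives (x, y) ≈ (3.4, -21.7).
Distances from that point to each station vs reported:
  A: calculated 66.4 vs reported 81.7 → residual 15.3 km
  B: calculated 80.5 vs reported 80.5 → residual 0.0 km
  C: calculated 48.1 vs reported 48.1 → residual 0.0 km
  D: calculated 72.5 vs reported 72.5 → residual 0.0 km
B, C, D are mutually consistent (residuals ≈ 0); A is off by 15.3 km.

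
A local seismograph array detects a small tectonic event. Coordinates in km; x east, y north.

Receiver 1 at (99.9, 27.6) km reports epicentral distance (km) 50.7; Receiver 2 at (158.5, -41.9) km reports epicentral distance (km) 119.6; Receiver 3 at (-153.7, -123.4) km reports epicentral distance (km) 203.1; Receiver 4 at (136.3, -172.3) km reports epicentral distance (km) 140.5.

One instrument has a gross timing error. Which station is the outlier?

Solve using three stations at a time. Using Receiver 2, Receiver 3, Receiver 4 (subtract circle equations pairwise → linear system) gives (x, y) ≈ (41.8, -68.3).
Distances from that point to each station vs reported:
  Receiver 1: calculated 112.1 vs reported 50.7 → residual 61.4 km
  Receiver 2: calculated 119.6 vs reported 119.6 → residual 0.0 km
  Receiver 3: calculated 203.1 vs reported 203.1 → residual 0.0 km
  Receiver 4: calculated 140.5 vs reported 140.5 → residual 0.0 km
Receiver 2, Receiver 3, Receiver 4 are mutually consistent (residuals ≈ 0); Receiver 1 is off by 61.4 km.

Receiver 1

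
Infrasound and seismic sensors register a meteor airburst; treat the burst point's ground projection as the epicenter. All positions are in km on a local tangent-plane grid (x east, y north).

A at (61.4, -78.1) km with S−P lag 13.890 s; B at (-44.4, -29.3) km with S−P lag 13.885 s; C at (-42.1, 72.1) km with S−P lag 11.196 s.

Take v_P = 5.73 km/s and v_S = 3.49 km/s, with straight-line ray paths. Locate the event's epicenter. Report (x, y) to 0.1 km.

Distance from S−P lag: d = Δt · v_P v_S / (v_P − v_S) = Δt · (5.73·3.49)/(5.73−3.49) ≈ 8.9275·Δt.
So d_A = 124.00, d_B = 123.96, d_C = 99.95 km.
Circle about each station: (x − 61.4)² + (y + 78.1)² = 124.00²; (x + 44.4)² + (y + 29.3)² = 123.96²; (x + 42.1)² + (y − 72.1)² = 99.95².
Subtracting pairs of circle equations eliminates x²+y² and gives linear equations (the radical axes):
-211.6 x + 97.6 y = -7029.80
-207.0 x + 300.4 y = 2487.25
Solving the 2×2 system: x ≈ 54.3, y ≈ 45.7 km.

(54.3, 45.7)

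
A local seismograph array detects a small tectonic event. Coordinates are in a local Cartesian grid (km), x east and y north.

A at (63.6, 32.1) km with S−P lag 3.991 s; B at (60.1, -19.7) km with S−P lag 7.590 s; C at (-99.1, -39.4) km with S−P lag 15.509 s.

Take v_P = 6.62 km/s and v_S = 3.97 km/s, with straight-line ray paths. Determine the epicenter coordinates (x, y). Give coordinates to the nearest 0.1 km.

x ≈ 27.4 km, y ≈ 48.1 km

Distance from S−P lag: d = Δt · v_P v_S / (v_P − v_S) = Δt · (6.62·3.97)/(6.62−3.97) ≈ 9.9175·Δt.
So d_A = 39.58, d_B = 75.27, d_C = 153.81 km.
Circle about each station: (x − 63.6)² + (y − 32.1)² = 39.58²; (x − 60.1)² + (y + 19.7)² = 75.27²; (x + 99.1)² + (y + 39.4)² = 153.81².
Subtracting the A equation from the B and C equations removes the quadratic terms:
-7.0 x − 103.6 y = -5174.27
-325.4 x − 143.0 y = -15793.14
Solving the 2×2 system: x ≈ 27.4, y ≈ 48.1 km.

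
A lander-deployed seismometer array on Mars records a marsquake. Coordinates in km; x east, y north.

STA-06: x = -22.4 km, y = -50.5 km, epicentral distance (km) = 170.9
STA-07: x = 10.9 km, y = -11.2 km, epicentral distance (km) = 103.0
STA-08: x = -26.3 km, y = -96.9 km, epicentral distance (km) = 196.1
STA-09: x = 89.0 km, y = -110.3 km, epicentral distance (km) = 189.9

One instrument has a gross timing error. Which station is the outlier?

Solve using three stations at a time. Using STA-07, STA-08, STA-09 (subtract circle equations pairwise → linear system) gives (x, y) ≈ (62.8, 77.8).
Distances from that point to each station vs reported:
  STA-06: calculated 154.0 vs reported 170.9 → residual 16.9 km
  STA-07: calculated 103.0 vs reported 103.0 → residual 0.0 km
  STA-08: calculated 196.1 vs reported 196.1 → residual 0.0 km
  STA-09: calculated 189.9 vs reported 189.9 → residual 0.0 km
STA-07, STA-08, STA-09 are mutually consistent (residuals ≈ 0); STA-06 is off by 16.9 km.

STA-06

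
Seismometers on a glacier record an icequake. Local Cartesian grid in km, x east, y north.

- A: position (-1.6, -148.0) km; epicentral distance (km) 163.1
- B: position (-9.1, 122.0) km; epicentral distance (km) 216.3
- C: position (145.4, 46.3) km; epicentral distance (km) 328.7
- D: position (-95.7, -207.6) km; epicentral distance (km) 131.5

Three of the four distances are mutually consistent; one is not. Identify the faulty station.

Solve using three stations at a time. Using A, C, D (subtract circle equations pairwise → linear system) gives (x, y) ≈ (-154.1, -89.5).
Distances from that point to each station vs reported:
  A: calculated 163.3 vs reported 163.1 → residual 0.2 km
  B: calculated 256.4 vs reported 216.3 → residual 40.1 km
  C: calculated 328.8 vs reported 328.7 → residual 0.1 km
  D: calculated 131.7 vs reported 131.5 → residual 0.2 km
A, C, D are mutually consistent (residuals ≈ 0); B is off by 40.1 km.

B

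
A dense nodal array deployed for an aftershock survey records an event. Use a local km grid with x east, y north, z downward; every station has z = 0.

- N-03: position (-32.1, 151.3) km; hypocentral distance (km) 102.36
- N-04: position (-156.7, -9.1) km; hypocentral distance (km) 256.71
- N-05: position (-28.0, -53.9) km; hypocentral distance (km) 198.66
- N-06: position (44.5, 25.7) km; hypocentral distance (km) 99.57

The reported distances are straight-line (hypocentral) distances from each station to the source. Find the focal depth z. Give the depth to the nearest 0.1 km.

20.8 km

Each station gives a sphere (x−x_i)² + (y−y_i)² + z² = d_i² (stations at z=0).
Subtracting the N-03 sphere from N-04 and N-05: z² cancels, leaving linear equations in x and y:
-249.2 x − 320.8 y = -54706.85
8.2 x − 410.4 y = -49221.12
Solving: x ≈ 63.503, y ≈ 121.203 km (keep extra digits for the depth step; rounded: 63.5, 121.2).
Then from the N-03 sphere: z² = 102.36² − (x + 32.1)² − (y − 151.3)² with x = 63.503, y = 121.203, so z ≈ 20.780 ≈ 20.8 km.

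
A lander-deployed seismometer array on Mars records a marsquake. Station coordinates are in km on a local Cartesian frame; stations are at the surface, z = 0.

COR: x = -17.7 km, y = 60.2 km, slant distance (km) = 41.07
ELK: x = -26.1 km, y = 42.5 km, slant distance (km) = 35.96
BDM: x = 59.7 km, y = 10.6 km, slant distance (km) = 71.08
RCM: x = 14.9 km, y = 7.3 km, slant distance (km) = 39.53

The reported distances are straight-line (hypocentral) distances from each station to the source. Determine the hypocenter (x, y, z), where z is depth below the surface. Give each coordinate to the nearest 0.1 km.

x ≈ -3.3 km, y ≈ 31.4 km, depth ≈ 25.5 km

Each station gives a sphere (x−x_i)² + (y−y_i)² + z² = d_i² (stations at z=0).
Subtracting the COR sphere from ELK and BDM: z² cancels, leaving linear equations in x and y:
-16.8 x − 35.4 y = -1056.25
154.8 x − 99.2 y = -3626.50
Solving: x ≈ -3.302, y ≈ 31.405 km (keep extra digits for the depth step; rounded: -3.3, 31.4).
Then from the COR sphere: z² = 41.07² − (x + 17.7)² − (y − 60.2)² with x = -3.302, y = 31.405, so z ≈ 25.501 ≈ 25.5 km.
Check against RCM (with the unrounded solution): distance 39.53 ≈ 39.53 km. ✓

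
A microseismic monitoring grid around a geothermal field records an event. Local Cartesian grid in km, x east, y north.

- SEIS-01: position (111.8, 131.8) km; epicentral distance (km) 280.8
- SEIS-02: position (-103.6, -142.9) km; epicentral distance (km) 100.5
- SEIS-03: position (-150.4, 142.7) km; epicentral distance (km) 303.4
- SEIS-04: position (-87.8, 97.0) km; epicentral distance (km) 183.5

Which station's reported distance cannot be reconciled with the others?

Solve using three stations at a time. Using SEIS-01, SEIS-02, SEIS-03 (subtract circle equations pairwise → linear system) gives (x, y) ≈ (-5.0, -123.6).
Distances from that point to each station vs reported:
  SEIS-01: calculated 280.8 vs reported 280.8 → residual 0.0 km
  SEIS-02: calculated 100.5 vs reported 100.5 → residual 0.0 km
  SEIS-03: calculated 303.4 vs reported 303.4 → residual 0.0 km
  SEIS-04: calculated 235.6 vs reported 183.5 → residual 52.1 km
SEIS-01, SEIS-02, SEIS-03 are mutually consistent (residuals ≈ 0); SEIS-04 is off by 52.1 km.

SEIS-04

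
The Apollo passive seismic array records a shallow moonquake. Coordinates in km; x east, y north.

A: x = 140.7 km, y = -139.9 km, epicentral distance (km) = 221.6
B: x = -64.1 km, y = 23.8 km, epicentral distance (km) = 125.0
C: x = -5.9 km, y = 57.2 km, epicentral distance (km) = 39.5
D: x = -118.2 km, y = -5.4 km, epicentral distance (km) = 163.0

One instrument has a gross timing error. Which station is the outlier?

Solve using three stations at a time. Using A, C, D (subtract circle equations pairwise → linear system) gives (x, y) ≈ (33.6, 54.1).
Distances from that point to each station vs reported:
  A: calculated 221.6 vs reported 221.6 → residual 0.0 km
  B: calculated 102.3 vs reported 125.0 → residual 22.7 km
  C: calculated 39.6 vs reported 39.5 → residual 0.1 km
  D: calculated 163.0 vs reported 163.0 → residual 0.0 km
A, C, D are mutually consistent (residuals ≈ 0); B is off by 22.7 km.

B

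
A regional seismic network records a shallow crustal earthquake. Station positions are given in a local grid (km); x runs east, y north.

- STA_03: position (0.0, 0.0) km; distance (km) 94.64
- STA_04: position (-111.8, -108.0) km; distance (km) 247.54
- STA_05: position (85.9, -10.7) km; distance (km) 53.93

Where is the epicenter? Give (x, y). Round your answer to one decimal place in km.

x ≈ 84.2 km, y ≈ 43.2 km

Circle about each station: x² + y² = 94.64²; (x + 111.8)² + (y + 108.0)² = 247.54²; (x − 85.9)² + (y + 10.7)² = 53.93².
Subtracting pairs of circle equations eliminates x²+y² and gives linear equations (the radical axes):
-223.6 x − 216.0 y = -28156.08
171.8 x − 21.4 y = 13541.58
Solving the 2×2 system: x ≈ 84.2, y ≈ 43.2 km.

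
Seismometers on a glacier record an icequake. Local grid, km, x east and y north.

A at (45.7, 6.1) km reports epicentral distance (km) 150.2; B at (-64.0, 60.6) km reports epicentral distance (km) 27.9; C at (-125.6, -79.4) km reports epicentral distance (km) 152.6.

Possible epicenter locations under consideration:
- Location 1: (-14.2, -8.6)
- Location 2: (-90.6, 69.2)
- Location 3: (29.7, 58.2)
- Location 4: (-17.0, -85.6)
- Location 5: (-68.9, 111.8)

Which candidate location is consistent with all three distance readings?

Location 2

For each candidate, compare |candidate − station| to the reported distance:
Location 1: residuals A 88.5, B 57.4, C 20.6 → max 88.5 km
Location 2: residuals A 0.0, B 0.1, C 0.1 → max 0.1 km
Location 3: residuals A 95.7, B 65.8, C 54.9 → max 95.7 km
Location 4: residuals A 39.1, B 125.7, C 43.8 → max 125.7 km
Location 5: residuals A 5.7, B 23.5, C 46.8 → max 46.8 km
Only Location 2 has all residuals ≈ 0.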